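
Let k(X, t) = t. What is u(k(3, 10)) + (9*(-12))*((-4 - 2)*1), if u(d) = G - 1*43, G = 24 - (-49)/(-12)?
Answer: 7499/12 ≈ 624.92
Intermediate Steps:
G = 239/12 (G = 24 - (-49)*(-1)/12 = 24 - 1*49/12 = 24 - 49/12 = 239/12 ≈ 19.917)
u(d) = -277/12 (u(d) = 239/12 - 1*43 = 239/12 - 43 = -277/12)
u(k(3, 10)) + (9*(-12))*((-4 - 2)*1) = -277/12 + (9*(-12))*((-4 - 2)*1) = -277/12 - (-648) = -277/12 - 108*(-6) = -277/12 + 648 = 7499/12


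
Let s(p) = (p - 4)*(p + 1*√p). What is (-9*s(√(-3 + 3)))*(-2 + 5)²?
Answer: 0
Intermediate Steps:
s(p) = (-4 + p)*(p + √p)
(-9*s(√(-3 + 3)))*(-2 + 5)² = (-9*((√(-3 + 3))² + (√(-3 + 3))^(3/2) - 4*√(-3 + 3) - 4*(-3 + 3)^(¼)))*(-2 + 5)² = -9*((√0)² + (√0)^(3/2) - 4*√0 - 4*√(√0))*3² = -9*(0² + 0^(3/2) - 4*0 - 4*√0)*9 = -9*(0 + 0 + 0 - 4*0)*9 = -9*(0 + 0 + 0 + 0)*9 = -9*0*9 = 0*9 = 0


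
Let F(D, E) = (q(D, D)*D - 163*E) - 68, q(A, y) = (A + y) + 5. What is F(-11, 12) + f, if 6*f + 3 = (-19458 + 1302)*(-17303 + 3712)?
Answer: 82249057/2 ≈ 4.1125e+7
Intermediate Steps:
q(A, y) = 5 + A + y
f = 82252731/2 (f = -½ + ((-19458 + 1302)*(-17303 + 3712))/6 = -½ + (-18156*(-13591))/6 = -½ + (⅙)*246758196 = -½ + 41126366 = 82252731/2 ≈ 4.1126e+7)
F(D, E) = -68 - 163*E + D*(5 + 2*D) (F(D, E) = ((5 + D + D)*D - 163*E) - 68 = ((5 + 2*D)*D - 163*E) - 68 = (D*(5 + 2*D) - 163*E) - 68 = (-163*E + D*(5 + 2*D)) - 68 = -68 - 163*E + D*(5 + 2*D))
F(-11, 12) + f = (-68 - 163*12 - 11*(5 + 2*(-11))) + 82252731/2 = (-68 - 1956 - 11*(5 - 22)) + 82252731/2 = (-68 - 1956 - 11*(-17)) + 82252731/2 = (-68 - 1956 + 187) + 82252731/2 = -1837 + 82252731/2 = 82249057/2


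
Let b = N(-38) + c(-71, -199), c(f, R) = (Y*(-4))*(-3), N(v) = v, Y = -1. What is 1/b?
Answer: -1/50 ≈ -0.020000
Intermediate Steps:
c(f, R) = -12 (c(f, R) = -1*(-4)*(-3) = 4*(-3) = -12)
b = -50 (b = -38 - 12 = -50)
1/b = 1/(-50) = -1/50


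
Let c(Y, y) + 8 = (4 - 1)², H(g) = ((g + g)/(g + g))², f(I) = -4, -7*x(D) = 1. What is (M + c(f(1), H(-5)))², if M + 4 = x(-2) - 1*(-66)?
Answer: 193600/49 ≈ 3951.0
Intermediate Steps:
x(D) = -⅐ (x(D) = -⅐*1 = -⅐)
H(g) = 1 (H(g) = ((2*g)/((2*g)))² = ((2*g)*(1/(2*g)))² = 1² = 1)
c(Y, y) = 1 (c(Y, y) = -8 + (4 - 1)² = -8 + 3² = -8 + 9 = 1)
M = 433/7 (M = -4 + (-⅐ - 1*(-66)) = -4 + (-⅐ + 66) = -4 + 461/7 = 433/7 ≈ 61.857)
(M + c(f(1), H(-5)))² = (433/7 + 1)² = (440/7)² = 193600/49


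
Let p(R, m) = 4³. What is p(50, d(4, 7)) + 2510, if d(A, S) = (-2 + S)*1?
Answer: 2574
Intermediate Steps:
d(A, S) = -2 + S
p(R, m) = 64
p(50, d(4, 7)) + 2510 = 64 + 2510 = 2574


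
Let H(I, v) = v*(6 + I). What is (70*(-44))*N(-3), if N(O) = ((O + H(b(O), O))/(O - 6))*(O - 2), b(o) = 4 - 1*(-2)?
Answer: 200200/3 ≈ 66733.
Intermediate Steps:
b(o) = 6 (b(o) = 4 + 2 = 6)
N(O) = 13*O*(-2 + O)/(-6 + O) (N(O) = ((O + O*(6 + 6))/(O - 6))*(O - 2) = ((O + O*12)/(-6 + O))*(-2 + O) = ((O + 12*O)/(-6 + O))*(-2 + O) = ((13*O)/(-6 + O))*(-2 + O) = (13*O/(-6 + O))*(-2 + O) = 13*O*(-2 + O)/(-6 + O))
(70*(-44))*N(-3) = (70*(-44))*(13*(-3)*(-2 - 3)/(-6 - 3)) = -40040*(-3)*(-5)/(-9) = -40040*(-3)*(-1)*(-5)/9 = -3080*(-65/3) = 200200/3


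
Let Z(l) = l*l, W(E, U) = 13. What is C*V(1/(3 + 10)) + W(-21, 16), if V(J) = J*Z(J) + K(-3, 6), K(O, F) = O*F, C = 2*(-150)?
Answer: 11892061/2197 ≈ 5412.9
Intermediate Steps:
C = -300
K(O, F) = F*O
Z(l) = l**2
V(J) = -18 + J**3 (V(J) = J*J**2 + 6*(-3) = J**3 - 18 = -18 + J**3)
C*V(1/(3 + 10)) + W(-21, 16) = -300*(-18 + (1/(3 + 10))**3) + 13 = -300*(-18 + (1/13)**3) + 13 = -300*(-18 + 1/2197) + 13 = -300*(-39545/2197) + 13 = 11863500/2197 + 13 = 11892061/2197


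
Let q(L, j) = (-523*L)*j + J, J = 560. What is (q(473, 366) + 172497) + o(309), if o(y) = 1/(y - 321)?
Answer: -1084411885/12 ≈ -9.0368e+7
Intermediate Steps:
o(y) = 1/(-321 + y)
q(L, j) = 560 - 523*L*j (q(L, j) = (-523*L)*j + 560 = -523*L*j + 560 = 560 - 523*L*j)
(q(473, 366) + 172497) + o(309) = ((560 - 523*473*366) + 172497) + 1/(-321 + 309) = ((560 - 90540714) + 172497) + 1/(-12) = (-90540154 + 172497) - 1/12 = -90367657 - 1/12 = -1084411885/12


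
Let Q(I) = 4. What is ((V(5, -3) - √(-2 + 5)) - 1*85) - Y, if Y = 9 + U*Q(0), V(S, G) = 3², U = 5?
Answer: -105 - √3 ≈ -106.73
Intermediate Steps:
V(S, G) = 9
Y = 29 (Y = 9 + 5*4 = 9 + 20 = 29)
((V(5, -3) - √(-2 + 5)) - 1*85) - Y = ((9 - √(-2 + 5)) - 1*85) - 1*29 = ((9 - √3) - 85) - 29 = (-76 - √3) - 29 = -105 - √3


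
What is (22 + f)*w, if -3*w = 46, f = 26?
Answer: -736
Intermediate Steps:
w = -46/3 (w = -1/3*46 = -46/3 ≈ -15.333)
(22 + f)*w = (22 + 26)*(-46/3) = 48*(-46/3) = -736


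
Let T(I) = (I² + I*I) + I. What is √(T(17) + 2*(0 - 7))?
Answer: √581 ≈ 24.104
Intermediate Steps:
T(I) = I + 2*I² (T(I) = (I² + I²) + I = 2*I² + I = I + 2*I²)
√(T(17) + 2*(0 - 7)) = √(17*(1 + 2*17) + 2*(0 - 7)) = √(17*(1 + 34) + 2*(-7)) = √(17*35 - 14) = √(595 - 14) = √581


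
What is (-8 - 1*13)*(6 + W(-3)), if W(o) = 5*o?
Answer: 189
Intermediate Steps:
(-8 - 1*13)*(6 + W(-3)) = (-8 - 1*13)*(6 + 5*(-3)) = (-8 - 13)*(6 - 15) = -21*(-9) = 189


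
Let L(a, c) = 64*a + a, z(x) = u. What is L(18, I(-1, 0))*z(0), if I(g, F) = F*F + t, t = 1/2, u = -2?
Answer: -2340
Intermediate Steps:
z(x) = -2
t = ½ ≈ 0.50000
I(g, F) = ½ + F² (I(g, F) = F*F + ½ = F² + ½ = ½ + F²)
L(a, c) = 65*a
L(18, I(-1, 0))*z(0) = (65*18)*(-2) = 1170*(-2) = -2340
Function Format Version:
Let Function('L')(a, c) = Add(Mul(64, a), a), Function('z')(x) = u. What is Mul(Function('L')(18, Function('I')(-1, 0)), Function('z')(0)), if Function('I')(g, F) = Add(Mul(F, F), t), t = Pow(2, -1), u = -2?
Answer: -2340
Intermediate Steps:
Function('z')(x) = -2
t = Rational(1, 2) ≈ 0.50000
Function('I')(g, F) = Add(Rational(1, 2), Pow(F, 2)) (Function('I')(g, F) = Add(Mul(F, F), Rational(1, 2)) = Add(Pow(F, 2), Rational(1, 2)) = Add(Rational(1, 2), Pow(F, 2)))
Function('L')(a, c) = Mul(65, a)
Mul(Function('L')(18, Function('I')(-1, 0)), Function('z')(0)) = Mul(Mul(65, 18), -2) = Mul(1170, -2) = -2340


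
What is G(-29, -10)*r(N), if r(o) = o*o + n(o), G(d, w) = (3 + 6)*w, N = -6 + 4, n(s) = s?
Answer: -180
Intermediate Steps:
N = -2
G(d, w) = 9*w
r(o) = o + o**2 (r(o) = o*o + o = o**2 + o = o + o**2)
G(-29, -10)*r(N) = (9*(-10))*(-2*(1 - 2)) = -(-180)*(-1) = -90*2 = -180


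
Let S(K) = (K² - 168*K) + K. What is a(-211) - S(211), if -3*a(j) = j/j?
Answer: -27853/3 ≈ -9284.3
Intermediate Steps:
a(j) = -⅓ (a(j) = -j/(3*j) = -⅓*1 = -⅓)
S(K) = K² - 167*K
a(-211) - S(211) = -⅓ - 211*(-167 + 211) = -⅓ - 211*44 = -⅓ - 1*9284 = -⅓ - 9284 = -27853/3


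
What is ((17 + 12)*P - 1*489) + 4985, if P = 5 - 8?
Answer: 4409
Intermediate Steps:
P = -3
((17 + 12)*P - 1*489) + 4985 = ((17 + 12)*(-3) - 1*489) + 4985 = (29*(-3) - 489) + 4985 = (-87 - 489) + 4985 = -576 + 4985 = 4409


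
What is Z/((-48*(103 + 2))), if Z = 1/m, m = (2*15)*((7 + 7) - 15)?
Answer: 1/151200 ≈ 6.6138e-6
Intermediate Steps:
m = -30 (m = 30*(14 - 15) = 30*(-1) = -30)
Z = -1/30 (Z = 1/(-30) = -1/30 ≈ -0.033333)
Z/((-48*(103 + 2))) = -(-1/(48*(103 + 2)))/30 = -1/(30*((-48*105))) = -1/30/(-5040) = -1/30*(-1/5040) = 1/151200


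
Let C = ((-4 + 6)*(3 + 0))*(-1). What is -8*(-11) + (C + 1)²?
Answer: 113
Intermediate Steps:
C = -6 (C = (2*3)*(-1) = 6*(-1) = -6)
-8*(-11) + (C + 1)² = -8*(-11) + (-6 + 1)² = 88 + (-5)² = 88 + 25 = 113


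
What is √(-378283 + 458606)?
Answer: √80323 ≈ 283.41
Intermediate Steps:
√(-378283 + 458606) = √80323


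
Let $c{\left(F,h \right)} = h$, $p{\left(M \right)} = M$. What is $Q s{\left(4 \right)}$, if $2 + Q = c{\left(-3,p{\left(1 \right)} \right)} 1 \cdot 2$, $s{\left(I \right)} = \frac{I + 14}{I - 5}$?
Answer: $0$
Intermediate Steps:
$s{\left(I \right)} = \frac{14 + I}{-5 + I}$
$Q = 0$ ($Q = -2 + 1 \cdot 1 \cdot 2 = -2 + 1 \cdot 2 = -2 + 2 = 0$)
$Q s{\left(4 \right)} = 0 \frac{14 + 4}{-5 + 4} = 0 \frac{1}{-1} \cdot 18 = 0 \left(\left(-1\right) 18\right) = 0 \left(-18\right) = 0$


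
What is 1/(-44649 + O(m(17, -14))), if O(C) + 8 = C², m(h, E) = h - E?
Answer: -1/43696 ≈ -2.2885e-5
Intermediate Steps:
O(C) = -8 + C²
1/(-44649 + O(m(17, -14))) = 1/(-44649 + (-8 + (17 - 1*(-14))²)) = 1/(-44649 + (-8 + (17 + 14)²)) = 1/(-44649 + (-8 + 31²)) = 1/(-44649 + (-8 + 961)) = 1/(-44649 + 953) = 1/(-43696) = -1/43696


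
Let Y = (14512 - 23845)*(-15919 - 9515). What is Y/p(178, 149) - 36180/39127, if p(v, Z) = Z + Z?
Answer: 4643890633827/5829923 ≈ 7.9656e+5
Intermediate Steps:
Y = 237375522 (Y = -9333*(-25434) = 237375522)
p(v, Z) = 2*Z
Y/p(178, 149) - 36180/39127 = 237375522/((2*149)) - 36180/39127 = 237375522/298 - 36180*1/39127 = 237375522*(1/298) - 36180/39127 = 118687761/149 - 36180/39127 = 4643890633827/5829923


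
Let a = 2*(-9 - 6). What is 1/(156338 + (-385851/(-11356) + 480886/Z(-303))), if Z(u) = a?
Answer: 170340/23905931977 ≈ 7.1254e-6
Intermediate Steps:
a = -30 (a = 2*(-15) = -30)
Z(u) = -30
1/(156338 + (-385851/(-11356) + 480886/Z(-303))) = 1/(156338 + (-385851/(-11356) + 480886/(-30))) = 1/(156338 + (-385851*(-1/11356) + 480886*(-1/30))) = 1/(156338 + (385851/11356 - 240443/15)) = 1/(156338 - 2724682943/170340) = 1/(23905931977/170340) = 170340/23905931977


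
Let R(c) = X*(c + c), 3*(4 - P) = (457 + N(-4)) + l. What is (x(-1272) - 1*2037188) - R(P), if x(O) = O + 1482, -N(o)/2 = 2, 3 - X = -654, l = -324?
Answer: -1985732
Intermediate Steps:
X = 657 (X = 3 - 1*(-654) = 3 + 654 = 657)
N(o) = -4 (N(o) = -2*2 = -4)
x(O) = 1482 + O
P = -39 (P = 4 - ((457 - 4) - 324)/3 = 4 - (453 - 324)/3 = 4 - ⅓*129 = 4 - 43 = -39)
R(c) = 1314*c (R(c) = 657*(c + c) = 657*(2*c) = 1314*c)
(x(-1272) - 1*2037188) - R(P) = ((1482 - 1272) - 1*2037188) - 1314*(-39) = (210 - 2037188) - 1*(-51246) = -2036978 + 51246 = -1985732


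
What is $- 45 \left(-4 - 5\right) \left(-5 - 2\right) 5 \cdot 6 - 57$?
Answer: $-85107$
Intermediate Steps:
$- 45 \left(-4 - 5\right) \left(-5 - 2\right) 5 \cdot 6 - 57 = - 45 - 9 \left(\left(-7\right) 5\right) 6 - 57 = - 45 \left(-9\right) \left(-35\right) 6 - 57 = - 45 \cdot 315 \cdot 6 - 57 = \left(-45\right) 1890 - 57 = -85050 - 57 = -85107$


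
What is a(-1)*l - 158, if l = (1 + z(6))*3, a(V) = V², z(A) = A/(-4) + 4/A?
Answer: -315/2 ≈ -157.50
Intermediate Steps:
z(A) = 4/A - A/4 (z(A) = A*(-¼) + 4/A = -A/4 + 4/A = 4/A - A/4)
l = ½ (l = (1 + (4/6 - ¼*6))*3 = (1 + (4*(⅙) - 3/2))*3 = (1 + (⅔ - 3/2))*3 = (1 - ⅚)*3 = (⅙)*3 = ½ ≈ 0.50000)
a(-1)*l - 158 = (-1)²*(½) - 158 = 1*(½) - 158 = ½ - 158 = -315/2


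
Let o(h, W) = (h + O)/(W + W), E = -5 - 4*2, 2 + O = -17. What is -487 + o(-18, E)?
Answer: -12625/26 ≈ -485.58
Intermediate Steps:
O = -19 (O = -2 - 17 = -19)
E = -13 (E = -5 - 8 = -13)
o(h, W) = (-19 + h)/(2*W) (o(h, W) = (h - 19)/(W + W) = (-19 + h)/((2*W)) = (-19 + h)*(1/(2*W)) = (-19 + h)/(2*W))
-487 + o(-18, E) = -487 + (½)*(-19 - 18)/(-13) = -487 + (½)*(-1/13)*(-37) = -487 + 37/26 = -12625/26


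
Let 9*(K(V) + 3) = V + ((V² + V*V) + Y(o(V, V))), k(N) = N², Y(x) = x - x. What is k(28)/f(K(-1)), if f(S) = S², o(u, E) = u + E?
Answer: 15876/169 ≈ 93.941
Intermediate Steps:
o(u, E) = E + u
Y(x) = 0
K(V) = -3 + V/9 + 2*V²/9 (K(V) = -3 + (V + ((V² + V*V) + 0))/9 = -3 + (V + ((V² + V²) + 0))/9 = -3 + (V + (2*V² + 0))/9 = -3 + (V + 2*V²)/9 = -3 + (V/9 + 2*V²/9) = -3 + V/9 + 2*V²/9)
k(28)/f(K(-1)) = 28²/((-3 + (⅑)*(-1) + (2/9)*(-1)²)²) = 784/((-3 - ⅑ + (2/9)*1)²) = 784/((-3 - ⅑ + 2/9)²) = 784/((-26/9)²) = 784/(676/81) = 784*(81/676) = 15876/169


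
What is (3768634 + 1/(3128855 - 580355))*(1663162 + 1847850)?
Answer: 8430259093776874753/637125 ≈ 1.3232e+13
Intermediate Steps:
(3768634 + 1/(3128855 - 580355))*(1663162 + 1847850) = (3768634 + 1/2548500)*3511012 = (9604363749001/2548500)*3511012 = 8430259093776874753/637125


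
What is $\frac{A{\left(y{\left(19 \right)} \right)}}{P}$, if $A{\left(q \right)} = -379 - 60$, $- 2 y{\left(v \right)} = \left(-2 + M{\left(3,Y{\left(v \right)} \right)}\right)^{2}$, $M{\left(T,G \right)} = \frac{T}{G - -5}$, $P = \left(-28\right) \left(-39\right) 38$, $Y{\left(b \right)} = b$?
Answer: $- \frac{439}{41496} \approx -0.010579$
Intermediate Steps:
$P = 41496$ ($P = 1092 \cdot 38 = 41496$)
$M{\left(T,G \right)} = \frac{T}{5 + G}$ ($M{\left(T,G \right)} = \frac{T}{G + 5} = \frac{T}{5 + G}$)
$y{\left(v \right)} = - \frac{\left(-2 + \frac{3}{5 + v}\right)^{2}}{2}$
$A{\left(q \right)} = -439$
$\frac{A{\left(y{\left(19 \right)} \right)}}{P} = - \frac{439}{41496}$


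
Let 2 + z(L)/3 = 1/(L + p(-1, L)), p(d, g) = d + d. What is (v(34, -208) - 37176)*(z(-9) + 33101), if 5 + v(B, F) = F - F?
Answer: -13535445602/11 ≈ -1.2305e+9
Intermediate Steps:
p(d, g) = 2*d
v(B, F) = -5 (v(B, F) = -5 + (F - F) = -5 + 0 = -5)
z(L) = -6 + 3/(-2 + L) (z(L) = -6 + 3/(L + 2*(-1)) = -6 + 3/(L - 2) = -6 + 3/(-2 + L))
(v(34, -208) - 37176)*(z(-9) + 33101) = (-5 - 37176)*(3*(5 - 2*(-9))/(-2 - 9) + 33101) = -37181*(3*(5 + 18)/(-11) + 33101) = -37181*(3*(-1/11)*23 + 33101) = -37181*(-69/11 + 33101) = -37181*364042/11 = -13535445602/11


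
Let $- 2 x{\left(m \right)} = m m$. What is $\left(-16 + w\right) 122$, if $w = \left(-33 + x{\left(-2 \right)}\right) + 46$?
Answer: $-610$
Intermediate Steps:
$x{\left(m \right)} = - \frac{m^{2}}{2}$ ($x{\left(m \right)} = - \frac{m m}{2} = - \frac{m^{2}}{2}$)
$w = 11$ ($w = \left(-33 - \frac{\left(-2\right)^{2}}{2}\right) + 46 = \left(-33 - 2\right) + 46 = -35 + 46 = 11$)
$\left(-16 + w\right) 122 = \left(-16 + 11\right) 122 = \left(-5\right) 122 = -610$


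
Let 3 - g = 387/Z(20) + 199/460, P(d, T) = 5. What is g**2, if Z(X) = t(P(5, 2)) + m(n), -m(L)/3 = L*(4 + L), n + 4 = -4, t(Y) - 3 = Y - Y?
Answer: 9206594401/203347600 ≈ 45.275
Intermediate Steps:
t(Y) = 3 (t(Y) = 3 + (Y - Y) = 3 + 0 = 3)
n = -8 (n = -4 - 4 = -8)
m(L) = -3*L*(4 + L)
Z(X) = -93 (Z(X) = 3 - 3*(-8)*(4 - 8) = 3 - 3*(-8)*(-4) = 3 - 96 = -93)
g = 95951/14260 (g = 3 - (387/(-93) + 199/460) = 3 - (387*(-1/93) + 199*(1/460)) = 3 - (-129/31 + 199/460) = 3 - 1*(-53171/14260) = 3 + 53171/14260 = 95951/14260 ≈ 6.7287)
g**2 = (95951/14260)**2 = 9206594401/203347600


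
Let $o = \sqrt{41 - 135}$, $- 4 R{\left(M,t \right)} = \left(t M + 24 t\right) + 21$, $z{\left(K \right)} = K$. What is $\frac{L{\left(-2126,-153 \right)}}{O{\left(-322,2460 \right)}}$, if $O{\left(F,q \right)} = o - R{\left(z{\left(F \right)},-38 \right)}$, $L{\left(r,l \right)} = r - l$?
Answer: $- \frac{89534740}{128710529} + \frac{31568 i \sqrt{94}}{128710529} \approx -0.69563 + 0.0023779 i$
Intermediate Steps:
$R{\left(M,t \right)} = - \frac{21}{4} - 6 t - \frac{M t}{4}$ ($R{\left(M,t \right)} = - \frac{\left(t M + 24 t\right) + 21}{4} = - \frac{\left(M t + 24 t\right) + 21}{4} = - \frac{\left(24 t + M t\right) + 21}{4} = - \frac{21 + 24 t + M t}{4} = - \frac{21}{4} - 6 t - \frac{M t}{4}$)
$o = i \sqrt{94}$ ($o = \sqrt{-94} = i \sqrt{94} \approx 9.6954 i$)
$O{\left(F,q \right)} = - \frac{891}{4} - \frac{19 F}{2} + i \sqrt{94}$ ($O{\left(F,q \right)} = i \sqrt{94} - \left(- \frac{21}{4} - -228 - \frac{1}{4} F \left(-38\right)\right) = i \sqrt{94} - \left(- \frac{21}{4} + 228 + \frac{19 F}{2}\right) = i \sqrt{94} - \left(\frac{891}{4} + \frac{19 F}{2}\right) = - \frac{891}{4} - \frac{19 F}{2} + i \sqrt{94}$)
$\frac{L{\left(-2126,-153 \right)}}{O{\left(-322,2460 \right)}} = \frac{-2126 - -153}{- \frac{891}{4} - -3059 + i \sqrt{94}} = \frac{-2126 + 153}{- \frac{891}{4} + 3059 + i \sqrt{94}} = - \frac{1973}{\frac{11345}{4} + i \sqrt{94}}$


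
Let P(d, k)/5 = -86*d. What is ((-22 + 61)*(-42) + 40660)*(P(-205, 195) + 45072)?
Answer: 5198588884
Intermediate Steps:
P(d, k) = -430*d (P(d, k) = 5*(-86*d) = -430*d)
((-22 + 61)*(-42) + 40660)*(P(-205, 195) + 45072) = ((-22 + 61)*(-42) + 40660)*(-430*(-205) + 45072) = (39*(-42) + 40660)*(88150 + 45072) = (-1638 + 40660)*133222 = 39022*133222 = 5198588884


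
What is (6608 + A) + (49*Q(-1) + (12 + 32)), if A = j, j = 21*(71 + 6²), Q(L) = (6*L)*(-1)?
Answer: 9193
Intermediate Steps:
Q(L) = -6*L
j = 2247 (j = 21*(71 + 36) = 21*107 = 2247)
A = 2247
(6608 + A) + (49*Q(-1) + (12 + 32)) = (6608 + 2247) + (49*(-6*(-1)) + (12 + 32)) = 8855 + (49*6 + 44) = 8855 + (294 + 44) = 8855 + 338 = 9193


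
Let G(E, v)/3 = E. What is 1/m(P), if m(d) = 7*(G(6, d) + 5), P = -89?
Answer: 1/161 ≈ 0.0062112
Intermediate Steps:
G(E, v) = 3*E
m(d) = 161 (m(d) = 7*(3*6 + 5) = 7*(18 + 5) = 7*23 = 161)
1/m(P) = 1/161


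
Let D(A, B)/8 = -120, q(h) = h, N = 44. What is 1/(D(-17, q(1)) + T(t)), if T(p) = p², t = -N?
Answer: 1/976 ≈ 0.0010246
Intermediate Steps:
D(A, B) = -960 (D(A, B) = 8*(-120) = -960)
t = -44 (t = -1*44 = -44)
1/(D(-17, q(1)) + T(t)) = 1/(-960 + (-44)²) = 1/(-960 + 1936) = 1/976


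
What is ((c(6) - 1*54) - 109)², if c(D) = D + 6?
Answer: 22801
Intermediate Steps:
c(D) = 6 + D
((c(6) - 1*54) - 109)² = (((6 + 6) - 1*54) - 109)² = ((12 - 54) - 109)² = (-42 - 109)² = (-151)² = 22801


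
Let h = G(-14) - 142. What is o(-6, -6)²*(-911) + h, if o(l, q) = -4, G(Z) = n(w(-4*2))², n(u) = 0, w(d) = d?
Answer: -14718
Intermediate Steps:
G(Z) = 0 (G(Z) = 0² = 0)
h = -142 (h = 0 - 142 = -142)
o(-6, -6)²*(-911) + h = (-4)²*(-911) - 142 = 16*(-911) - 142 = -14576 - 142 = -14718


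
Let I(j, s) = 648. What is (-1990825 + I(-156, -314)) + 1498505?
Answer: -491672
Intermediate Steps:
(-1990825 + I(-156, -314)) + 1498505 = (-1990825 + 648) + 1498505 = -1990177 + 1498505 = -491672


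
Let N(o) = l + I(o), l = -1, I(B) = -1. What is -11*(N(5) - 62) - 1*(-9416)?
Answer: 10120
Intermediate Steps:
N(o) = -2 (N(o) = -1 - 1 = -2)
-11*(N(5) - 62) - 1*(-9416) = -11*(-2 - 62) - 1*(-9416) = -11*(-64) + 9416 = 704 + 9416 = 10120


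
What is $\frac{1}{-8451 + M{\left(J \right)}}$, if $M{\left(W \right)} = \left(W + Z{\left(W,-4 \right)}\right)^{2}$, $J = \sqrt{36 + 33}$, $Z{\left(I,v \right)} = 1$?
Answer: $- \frac{8381}{70240885} - \frac{2 \sqrt{69}}{70240885} \approx -0.00011955$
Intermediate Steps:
$J = \sqrt{69} \approx 8.3066$
$M{\left(W \right)} = \left(1 + W\right)^{2}$ ($M{\left(W \right)} = \left(W + 1\right)^{2} = \left(1 + W\right)^{2}$)
$\frac{1}{-8451 + M{\left(J \right)}} = \frac{1}{-8451 + \left(1 + \sqrt{69}\right)^{2}}$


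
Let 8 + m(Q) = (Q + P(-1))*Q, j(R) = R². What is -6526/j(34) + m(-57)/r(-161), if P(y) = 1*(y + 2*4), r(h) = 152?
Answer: 286675/21964 ≈ 13.052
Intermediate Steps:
P(y) = 8 + y (P(y) = 1*(y + 8) = 1*(8 + y) = 8 + y)
m(Q) = -8 + Q*(7 + Q) (m(Q) = -8 + (Q + (8 - 1))*Q = -8 + (Q + 7)*Q = -8 + (7 + Q)*Q = -8 + Q*(7 + Q))
-6526/j(34) + m(-57)/r(-161) = -6526/(34²) + (-8 + (-57)² + 7*(-57))/152 = -6526/1156 + (-8 + 3249 - 399)*(1/152) = -6526*1/1156 + 2842*(1/152) = -3263/578 + 1421/76 = 286675/21964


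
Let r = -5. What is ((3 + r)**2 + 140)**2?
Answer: 20736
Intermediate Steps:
((3 + r)**2 + 140)**2 = ((3 - 5)**2 + 140)**2 = ((-2)**2 + 140)**2 = (4 + 140)**2 = 144**2 = 20736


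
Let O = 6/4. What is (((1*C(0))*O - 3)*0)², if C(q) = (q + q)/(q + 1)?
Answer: 0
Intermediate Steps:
O = 3/2 (O = 6*(¼) = 3/2 ≈ 1.5000)
C(q) = 2*q/(1 + q) (C(q) = (2*q)/(1 + q) = 2*q/(1 + q))
(((1*C(0))*O - 3)*0)² = (((1*(2*0/(1 + 0)))*(3/2) - 3)*0)² = (((1*(2*0/1))*(3/2) - 3)*0)² = (((1*(2*0*1))*(3/2) - 3)*0)² = (((1*0)*(3/2) - 3)*0)² = ((0*(3/2) - 3)*0)² = ((0 - 3)*0)² = (-3*0)² = 0² = 0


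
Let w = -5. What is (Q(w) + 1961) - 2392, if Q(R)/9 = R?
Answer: -476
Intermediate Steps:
Q(R) = 9*R
(Q(w) + 1961) - 2392 = (9*(-5) + 1961) - 2392 = (-45 + 1961) - 2392 = 1916 - 2392 = -476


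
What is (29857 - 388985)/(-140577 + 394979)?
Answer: -179564/127201 ≈ -1.4117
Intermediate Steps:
(29857 - 388985)/(-140577 + 394979) = -359128/254402 = -359128*1/254402 = -179564/127201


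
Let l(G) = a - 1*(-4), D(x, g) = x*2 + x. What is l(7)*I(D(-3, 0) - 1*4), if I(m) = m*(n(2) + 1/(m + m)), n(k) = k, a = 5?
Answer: -459/2 ≈ -229.50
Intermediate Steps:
D(x, g) = 3*x (D(x, g) = 2*x + x = 3*x)
I(m) = m*(2 + 1/(2*m)) (I(m) = m*(2 + 1/(m + m)) = m*(2 + 1/(2*m)))
l(G) = 9 (l(G) = 5 - 1*(-4) = 5 + 4 = 9)
l(7)*I(D(-3, 0) - 1*4) = 9*(½ + 2*(3*(-3) - 1*4)) = 9*(½ + 2*(-9 - 4)) = 9*(½ + 2*(-13)) = 9*(½ - 26) = 9*(-51/2) = -459/2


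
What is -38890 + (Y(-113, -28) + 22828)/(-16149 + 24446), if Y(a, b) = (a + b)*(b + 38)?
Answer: -322648912/8297 ≈ -38887.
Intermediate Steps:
Y(a, b) = (38 + b)*(a + b) (Y(a, b) = (a + b)*(38 + b) = (38 + b)*(a + b))
-38890 + (Y(-113, -28) + 22828)/(-16149 + 24446) = -38890 + (((-28)**2 + 38*(-113) + 38*(-28) - 113*(-28)) + 22828)/(-16149 + 24446) = -38890 + ((784 - 4294 - 1064 + 3164) + 22828)/8297 = -38890 + (-1410 + 22828)*(1/8297) = -38890 + 21418*(1/8297) = -38890 + 21418/8297 = -322648912/8297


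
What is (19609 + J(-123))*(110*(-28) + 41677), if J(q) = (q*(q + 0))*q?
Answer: -71067035026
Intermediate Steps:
J(q) = q³ (J(q) = (q*q)*q = q²*q = q³)
(19609 + J(-123))*(110*(-28) + 41677) = (19609 + (-123)³)*(110*(-28) + 41677) = (19609 - 1860867)*(-3080 + 41677) = -1841258*38597 = -71067035026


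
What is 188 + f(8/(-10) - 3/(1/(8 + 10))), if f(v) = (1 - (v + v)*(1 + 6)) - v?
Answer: 1011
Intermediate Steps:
f(v) = 1 - 15*v (f(v) = (1 - 2*v*7) - v = (1 - 14*v) - v = 1 - 15*v)
188 + f(8/(-10) - 3/(1/(8 + 10))) = 188 + (1 - 15*(8/(-10) - 3/(1/(8 + 10)))) = 188 + (1 - 15*(8*(-⅒) - 3/(1/18))) = 188 + (1 - 15*(-⅘ - 3/1/18)) = 188 + (1 - 15*(-⅘ - 3*18)) = 188 + (1 - 15*(-⅘ - 54)) = 188 + (1 - 15*(-274/5)) = 188 + (1 + 822) = 188 + 823 = 1011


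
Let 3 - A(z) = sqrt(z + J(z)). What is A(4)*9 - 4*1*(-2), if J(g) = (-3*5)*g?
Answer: 35 - 18*I*sqrt(14) ≈ 35.0 - 67.35*I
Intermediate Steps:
J(g) = -15*g
A(z) = 3 - sqrt(14)*sqrt(-z) (A(z) = 3 - sqrt(z - 15*z) = 3 - sqrt(-14*z) = 3 - sqrt(14)*sqrt(-z))
A(4)*9 - 4*1*(-2) = (3 - sqrt(14)*sqrt(-1*4))*9 - 4*1*(-2) = (3 - sqrt(14)*sqrt(-4))*9 - 4*(-2) = (3 - sqrt(14)*2*I)*9 + 8 = (3 - 2*I*sqrt(14))*9 + 8 = (27 - 18*I*sqrt(14)) + 8 = 35 - 18*I*sqrt(14)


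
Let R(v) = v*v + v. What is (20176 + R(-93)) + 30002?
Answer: 58734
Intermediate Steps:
R(v) = v + v² (R(v) = v² + v = v + v²)
(20176 + R(-93)) + 30002 = (20176 - 93*(1 - 93)) + 30002 = (20176 - 93*(-92)) + 30002 = (20176 + 8556) + 30002 = 28732 + 30002 = 58734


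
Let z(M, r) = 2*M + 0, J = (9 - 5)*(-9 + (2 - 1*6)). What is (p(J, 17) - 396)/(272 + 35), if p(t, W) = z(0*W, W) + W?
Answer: -379/307 ≈ -1.2345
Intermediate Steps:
J = -52 (J = 4*(-9 + (2 - 6)) = 4*(-9 - 4) = 4*(-13) = -52)
z(M, r) = 2*M
p(t, W) = W (p(t, W) = 2*(0*W) + W = 2*0 + W = 0 + W = W)
(p(J, 17) - 396)/(272 + 35) = (17 - 396)/(272 + 35) = -379/307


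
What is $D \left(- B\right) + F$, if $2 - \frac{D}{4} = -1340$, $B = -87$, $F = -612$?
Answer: $466404$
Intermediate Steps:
$D = 5368$ ($D = 8 - -5360 = 8 + 5360 = 5368$)
$D \left(- B\right) + F = 5368 \left(\left(-1\right) \left(-87\right)\right) - 612 = 5368 \cdot 87 - 612 = 467016 - 612 = 466404$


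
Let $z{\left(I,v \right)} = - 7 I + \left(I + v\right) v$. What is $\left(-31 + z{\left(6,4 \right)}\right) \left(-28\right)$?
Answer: $924$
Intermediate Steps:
$z{\left(I,v \right)} = - 7 I + v \left(I + v\right)$
$\left(-31 + z{\left(6,4 \right)}\right) \left(-28\right) = \left(-31 + \left(4^{2} - 42 + 6 \cdot 4\right)\right) \left(-28\right) = \left(-31 + \left(16 - 42 + 24\right)\right) \left(-28\right) = \left(-31 - 2\right) \left(-28\right) = \left(-33\right) \left(-28\right) = 924$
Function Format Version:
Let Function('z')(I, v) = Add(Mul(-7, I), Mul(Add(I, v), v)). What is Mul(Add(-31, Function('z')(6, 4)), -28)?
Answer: 924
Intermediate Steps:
Function('z')(I, v) = Add(Mul(-7, I), Mul(v, Add(I, v)))
Mul(Add(-31, Function('z')(6, 4)), -28) = Mul(Add(-31, Add(Pow(4, 2), Mul(-7, 6), Mul(6, 4))), -28) = Mul(Add(-31, Add(16, -42, 24)), -28) = Mul(Add(-31, -2), -28) = Mul(-33, -28) = 924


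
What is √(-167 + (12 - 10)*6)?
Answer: I*√155 ≈ 12.45*I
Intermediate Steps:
√(-167 + (12 - 10)*6) = √(-167 + 2*6) = √(-167 + 12) = √(-155) = I*√155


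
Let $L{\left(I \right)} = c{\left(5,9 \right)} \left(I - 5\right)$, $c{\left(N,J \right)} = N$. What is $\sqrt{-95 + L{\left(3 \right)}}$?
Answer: $i \sqrt{105} \approx 10.247 i$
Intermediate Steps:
$L{\left(I \right)} = -25 + 5 I$ ($L{\left(I \right)} = 5 \left(I - 5\right) = 5 \left(-5 + I\right) = -25 + 5 I$)
$\sqrt{-95 + L{\left(3 \right)}} = \sqrt{-95 + \left(-25 + 5 \cdot 3\right)} = \sqrt{-95 + \left(-25 + 15\right)} = \sqrt{-95 - 10} = \sqrt{-105} = i \sqrt{105}$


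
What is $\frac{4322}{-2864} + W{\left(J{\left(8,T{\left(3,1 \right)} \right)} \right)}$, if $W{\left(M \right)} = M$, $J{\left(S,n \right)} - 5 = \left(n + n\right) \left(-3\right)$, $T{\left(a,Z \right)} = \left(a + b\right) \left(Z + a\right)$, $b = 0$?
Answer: $- \frac{98105}{1432} \approx -68.509$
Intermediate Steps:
$T{\left(a,Z \right)} = a \left(Z + a\right)$ ($T{\left(a,Z \right)} = \left(a + 0\right) \left(Z + a\right) = a \left(Z + a\right)$)
$J{\left(S,n \right)} = 5 - 6 n$ ($J{\left(S,n \right)} = 5 + \left(n + n\right) \left(-3\right) = 5 + 2 n \left(-3\right) = 5 - 6 n$)
$\frac{4322}{-2864} + W{\left(J{\left(8,T{\left(3,1 \right)} \right)} \right)} = \frac{4322}{-2864} + \left(5 - 6 \cdot 3 \left(1 + 3\right)\right) = 4322 \left(- \frac{1}{2864}\right) + \left(5 - 6 \cdot 3 \cdot 4\right) = - \frac{2161}{1432} + \left(5 - 72\right) = - \frac{2161}{1432} - 67 = - \frac{98105}{1432}$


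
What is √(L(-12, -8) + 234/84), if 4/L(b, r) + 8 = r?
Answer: √497/14 ≈ 1.5924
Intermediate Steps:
L(b, r) = 4/(-8 + r)
√(L(-12, -8) + 234/84) = √(4/(-8 - 8) + 234/84) = √(4/(-16) + 234*(1/84)) = √(4*(-1/16) + 39/14) = √(-¼ + 39/14) = √(71/28) = √497/14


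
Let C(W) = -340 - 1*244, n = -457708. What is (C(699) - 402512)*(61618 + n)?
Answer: 159662294640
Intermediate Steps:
C(W) = -584 (C(W) = -340 - 244 = -584)
(C(699) - 402512)*(61618 + n) = (-584 - 402512)*(61618 - 457708) = -403096*(-396090) = 159662294640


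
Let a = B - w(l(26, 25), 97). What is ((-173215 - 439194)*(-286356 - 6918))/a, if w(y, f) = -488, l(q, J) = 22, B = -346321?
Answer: -179603637066/345833 ≈ -5.1934e+5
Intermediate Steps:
a = -345833 (a = -346321 - 1*(-488) = -346321 + 488 = -345833)
((-173215 - 439194)*(-286356 - 6918))/a = ((-173215 - 439194)*(-286356 - 6918))/(-345833) = -612409*(-293274)*(-1/345833) = 179603637066*(-1/345833) = -179603637066/345833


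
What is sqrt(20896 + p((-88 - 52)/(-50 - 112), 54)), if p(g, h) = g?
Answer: sqrt(1692646)/9 ≈ 144.56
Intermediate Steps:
sqrt(20896 + p((-88 - 52)/(-50 - 112), 54)) = sqrt(20896 + (-88 - 52)/(-50 - 112)) = sqrt(20896 - 140/(-162)) = sqrt(20896 - 140*(-1/162)) = sqrt(20896 + 70/81) = sqrt(1692646/81) = sqrt(1692646)/9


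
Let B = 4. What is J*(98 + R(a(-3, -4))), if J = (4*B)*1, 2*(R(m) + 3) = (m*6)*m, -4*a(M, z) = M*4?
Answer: 1952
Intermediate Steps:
a(M, z) = -M (a(M, z) = -M*4/4 = -M)
R(m) = -3 + 3*m**2 (R(m) = -3 + ((m*6)*m)/2 = -3 + ((6*m)*m)/2 = -3 + (6*m**2)/2 = -3 + 3*m**2)
J = 16 (J = (4*4)*1 = 16*1 = 16)
J*(98 + R(a(-3, -4))) = 16*(98 + (-3 + 3*(-1*(-3))**2)) = 16*(98 + (-3 + 3*3**2)) = 16*(98 + (-3 + 3*9)) = 16*(98 + (-3 + 27)) = 16*(98 + 24) = 16*122 = 1952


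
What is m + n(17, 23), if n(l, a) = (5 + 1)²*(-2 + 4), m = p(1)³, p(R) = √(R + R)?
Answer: 72 + 2*√2 ≈ 74.828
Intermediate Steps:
p(R) = √2*√R (p(R) = √(2*R) = √2*√R)
m = 2*√2 (m = (√2*√1)³ = (√2*1)³ = (√2)³ = 2*√2 ≈ 2.8284)
n(l, a) = 72 (n(l, a) = 6²*2 = 36*2 = 72)
m + n(17, 23) = 2*√2 + 72 = 72 + 2*√2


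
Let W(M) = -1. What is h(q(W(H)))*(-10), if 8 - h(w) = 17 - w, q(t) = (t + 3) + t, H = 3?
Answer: 80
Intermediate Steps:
q(t) = 3 + 2*t (q(t) = (3 + t) + t = 3 + 2*t)
h(w) = -9 + w (h(w) = 8 - (17 - w) = 8 + (-17 + w) = -9 + w)
h(q(W(H)))*(-10) = (-9 + (3 + 2*(-1)))*(-10) = (-9 + (3 - 2))*(-10) = (-9 + 1)*(-10) = -8*(-10) = 80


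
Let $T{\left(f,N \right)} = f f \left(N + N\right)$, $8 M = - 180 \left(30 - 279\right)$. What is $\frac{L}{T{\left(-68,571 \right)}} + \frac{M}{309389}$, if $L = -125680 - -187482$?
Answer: $\frac{24352732649}{816881014256} \approx 0.029812$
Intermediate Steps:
$L = 61802$ ($L = -125680 + 187482 = 61802$)
$M = \frac{11205}{2}$ ($M = \frac{\left(-180\right) \left(30 - 279\right)}{8} = \frac{\left(-180\right) \left(-249\right)}{8} = \frac{1}{8} \cdot 44820 = \frac{11205}{2} \approx 5602.5$)
$T{\left(f,N \right)} = 2 N f^{2}$ ($T{\left(f,N \right)} = f^{2} \cdot 2 N = 2 N f^{2}$)
$\frac{L}{T{\left(-68,571 \right)}} + \frac{M}{309389} = \frac{61802}{2 \cdot 571 \left(-68\right)^{2}} + \frac{11205}{2 \cdot 309389} = \frac{61802}{2 \cdot 571 \cdot 4624} + \frac{11205}{2} \cdot \frac{1}{309389} = \frac{61802}{5280608} + \frac{11205}{618778} = 61802 \cdot \frac{1}{5280608} + \frac{11205}{618778} = \frac{30901}{2640304} + \frac{11205}{618778} = \frac{24352732649}{816881014256}$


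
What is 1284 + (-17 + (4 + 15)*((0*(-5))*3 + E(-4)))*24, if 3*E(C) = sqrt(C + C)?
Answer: 876 + 304*I*sqrt(2) ≈ 876.0 + 429.92*I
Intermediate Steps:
E(C) = sqrt(2)*sqrt(C)/3 (E(C) = sqrt(C + C)/3 = sqrt(2*C)/3 = (sqrt(2)*sqrt(C))/3 = sqrt(2)*sqrt(C)/3)
1284 + (-17 + (4 + 15)*((0*(-5))*3 + E(-4)))*24 = 1284 + (-17 + (4 + 15)*((0*(-5))*3 + sqrt(2)*sqrt(-4)/3))*24 = 1284 + (-17 + 19*(0*3 + sqrt(2)*(2*I)/3))*24 = 1284 + (-17 + 19*(0 + 2*I*sqrt(2)/3))*24 = 1284 + (-17 + 19*(2*I*sqrt(2)/3))*24 = 1284 + (-17 + 38*I*sqrt(2)/3)*24 = 1284 + (-408 + 304*I*sqrt(2)) = 876 + 304*I*sqrt(2)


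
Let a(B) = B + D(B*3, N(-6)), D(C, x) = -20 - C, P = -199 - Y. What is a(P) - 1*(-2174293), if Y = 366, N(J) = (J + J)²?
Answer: 2175403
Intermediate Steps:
N(J) = 4*J² (N(J) = (2*J)² = 4*J²)
P = -565 (P = -199 - 1*366 = -199 - 366 = -565)
a(B) = -20 - 2*B (a(B) = B + (-20 - B*3) = B + (-20 - 3*B) = -20 - 2*B)
a(P) - 1*(-2174293) = (-20 - 2*(-565)) - 1*(-2174293) = (-20 + 1130) + 2174293 = 1110 + 2174293 = 2175403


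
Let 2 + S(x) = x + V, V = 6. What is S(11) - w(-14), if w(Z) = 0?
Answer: 15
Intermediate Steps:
S(x) = 4 + x (S(x) = -2 + (x + 6) = -2 + (6 + x) = 4 + x)
S(11) - w(-14) = (4 + 11) - 1*0 = 15 + 0 = 15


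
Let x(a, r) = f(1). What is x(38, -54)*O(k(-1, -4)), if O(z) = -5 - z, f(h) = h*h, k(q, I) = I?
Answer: -1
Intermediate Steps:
f(h) = h²
x(a, r) = 1 (x(a, r) = 1² = 1)
x(38, -54)*O(k(-1, -4)) = 1*(-5 - 1*(-4)) = 1*(-5 + 4) = 1*(-1) = -1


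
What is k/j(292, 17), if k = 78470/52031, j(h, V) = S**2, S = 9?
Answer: 11210/602073 ≈ 0.018619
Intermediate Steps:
j(h, V) = 81 (j(h, V) = 9**2 = 81)
k = 11210/7433 (k = 78470*(1/52031) = 11210/7433 ≈ 1.5081)
k/j(292, 17) = (11210/7433)/81 = (11210/7433)*(1/81) = 11210/602073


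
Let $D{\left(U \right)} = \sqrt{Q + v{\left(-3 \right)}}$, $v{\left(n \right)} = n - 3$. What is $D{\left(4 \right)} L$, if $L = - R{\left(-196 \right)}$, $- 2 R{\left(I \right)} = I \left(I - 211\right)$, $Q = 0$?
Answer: $39886 i \sqrt{6} \approx 97700.0 i$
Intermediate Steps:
$v{\left(n \right)} = -3 + n$
$R{\left(I \right)} = - \frac{I \left(-211 + I\right)}{2}$ ($R{\left(I \right)} = - \frac{I \left(I - 211\right)}{2} = - \frac{I \left(-211 + I\right)}{2}$)
$L = 39886$ ($L = - \frac{\left(-196\right) \left(211 - -196\right)}{2} = - \frac{\left(-196\right) \left(211 + 196\right)}{2} = - \frac{\left(-196\right) 407}{2} = \left(-1\right) \left(-39886\right) = 39886$)
$D{\left(U \right)} = i \sqrt{6}$ ($D{\left(U \right)} = \sqrt{0 - 6} = \sqrt{-6} = i \sqrt{6}$)
$D{\left(4 \right)} L = i \sqrt{6} \cdot 39886 = 39886 i \sqrt{6}$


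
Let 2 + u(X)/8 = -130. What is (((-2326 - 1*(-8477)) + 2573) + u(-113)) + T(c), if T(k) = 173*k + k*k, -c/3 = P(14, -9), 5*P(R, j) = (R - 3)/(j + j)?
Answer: 6958411/900 ≈ 7731.6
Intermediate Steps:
u(X) = -1056 (u(X) = -16 + 8*(-130) = -16 - 1040 = -1056)
P(R, j) = (-3 + R)/(10*j) (P(R, j) = ((R - 3)/(j + j))/5 = ((-3 + R)/((2*j)))/5 = ((-3 + R)*(1/(2*j)))/5 = ((-3 + R)/(2*j))/5 = (-3 + R)/(10*j))
c = 11/30 (c = -3*(-3 + 14)/(10*(-9)) = -3*(-1)*11/(10*9) = -3*(-11/90) = 11/30 ≈ 0.36667)
T(k) = k² + 173*k (T(k) = 173*k + k² = k² + 173*k)
(((-2326 - 1*(-8477)) + 2573) + u(-113)) + T(c) = (((-2326 - 1*(-8477)) + 2573) - 1056) + 11*(173 + 11/30)/30 = (((-2326 + 8477) + 2573) - 1056) + (11/30)*(5201/30) = ((6151 + 2573) - 1056) + 57211/900 = (8724 - 1056) + 57211/900 = 7668 + 57211/900 = 6958411/900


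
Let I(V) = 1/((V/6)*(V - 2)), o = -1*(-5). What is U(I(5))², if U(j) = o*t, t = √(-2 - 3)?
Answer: -125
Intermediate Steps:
o = 5
t = I*√5 (t = √(-5) = I*√5 ≈ 2.2361*I)
I(V) = 6/(V*(-2 + V)) (I(V) = 1/((V*(⅙))*(-2 + V)) = 1/((V/6)*(-2 + V)) = 1/(V*(-2 + V)/6) = 6/(V*(-2 + V)))
U(j) = 5*I*√5 (U(j) = 5*(I*√5) = 5*I*√5)
U(I(5))² = (5*I*√5)² = -125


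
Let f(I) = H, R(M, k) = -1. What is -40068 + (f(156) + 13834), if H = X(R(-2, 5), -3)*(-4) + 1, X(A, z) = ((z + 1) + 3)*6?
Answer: -26257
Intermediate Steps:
X(A, z) = 24 + 6*z (X(A, z) = ((1 + z) + 3)*6 = (4 + z)*6 = 24 + 6*z)
H = -23 (H = (24 + 6*(-3))*(-4) + 1 = (24 - 18)*(-4) + 1 = 6*(-4) + 1 = -24 + 1 = -23)
f(I) = -23
-40068 + (f(156) + 13834) = -40068 + (-23 + 13834) = -40068 + 13811 = -26257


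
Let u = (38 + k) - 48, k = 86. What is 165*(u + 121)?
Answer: 32505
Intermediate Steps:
u = 76 (u = (38 + 86) - 48 = 124 - 48 = 76)
165*(u + 121) = 165*(76 + 121) = 165*197 = 32505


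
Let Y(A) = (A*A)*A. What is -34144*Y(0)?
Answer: 0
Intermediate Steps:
Y(A) = A³ (Y(A) = A²*A = A³)
-34144*Y(0) = -34144*0³ = -34144*0 = 0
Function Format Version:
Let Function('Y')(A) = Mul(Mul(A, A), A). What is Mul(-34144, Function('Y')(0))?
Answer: 0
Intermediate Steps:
Function('Y')(A) = Pow(A, 3) (Function('Y')(A) = Mul(Pow(A, 2), A) = Pow(A, 3))
Mul(-34144, Function('Y')(0)) = Mul(-34144, Pow(0, 3)) = Mul(-34144, 0) = 0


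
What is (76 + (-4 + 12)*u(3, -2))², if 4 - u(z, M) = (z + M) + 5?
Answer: 3600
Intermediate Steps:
u(z, M) = -1 - M - z (u(z, M) = 4 - ((z + M) + 5) = 4 - ((M + z) + 5) = 4 - (5 + M + z) = 4 + (-5 - M - z) = -1 - M - z)
(76 + (-4 + 12)*u(3, -2))² = (76 + (-4 + 12)*(-1 - 1*(-2) - 1*3))² = (76 + 8*(-1 + 2 - 3))² = (76 + 8*(-2))² = (76 - 16)² = 60² = 3600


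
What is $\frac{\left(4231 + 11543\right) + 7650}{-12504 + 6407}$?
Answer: $- \frac{23424}{6097} \approx -3.8419$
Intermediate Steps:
$\frac{\left(4231 + 11543\right) + 7650}{-12504 + 6407} = \frac{15774 + 7650}{-6097} = 23424 \left(- \frac{1}{6097}\right) = - \frac{23424}{6097}$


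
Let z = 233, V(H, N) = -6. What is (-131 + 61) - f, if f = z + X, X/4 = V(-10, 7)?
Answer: -279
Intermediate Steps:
X = -24 (X = 4*(-6) = -24)
f = 209 (f = 233 - 24 = 209)
(-131 + 61) - f = (-131 + 61) - 1*209 = -70 - 209 = -279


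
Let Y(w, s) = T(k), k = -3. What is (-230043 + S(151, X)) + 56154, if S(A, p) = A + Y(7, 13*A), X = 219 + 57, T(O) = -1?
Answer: -173739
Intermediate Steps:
X = 276
Y(w, s) = -1
S(A, p) = -1 + A (S(A, p) = A - 1 = -1 + A)
(-230043 + S(151, X)) + 56154 = (-230043 + (-1 + 151)) + 56154 = (-230043 + 150) + 56154 = -229893 + 56154 = -173739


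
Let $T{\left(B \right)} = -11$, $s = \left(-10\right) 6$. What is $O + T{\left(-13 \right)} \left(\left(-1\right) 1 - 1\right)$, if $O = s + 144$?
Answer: $106$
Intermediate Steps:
$s = -60$
$O = 84$ ($O = -60 + 144 = 84$)
$O + T{\left(-13 \right)} \left(\left(-1\right) 1 - 1\right) = 84 - 11 \left(\left(-1\right) 1 - 1\right) = 84 - 11 \left(-1 - 1\right) = 84 - -22 = 84 + 22 = 106$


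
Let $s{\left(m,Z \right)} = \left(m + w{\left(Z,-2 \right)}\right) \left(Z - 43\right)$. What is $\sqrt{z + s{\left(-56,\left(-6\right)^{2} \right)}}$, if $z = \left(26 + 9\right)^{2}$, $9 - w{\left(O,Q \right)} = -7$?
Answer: $\sqrt{1505} \approx 38.794$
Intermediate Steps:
$w{\left(O,Q \right)} = 16$ ($w{\left(O,Q \right)} = 9 - -7 = 9 + 7 = 16$)
$s{\left(m,Z \right)} = \left(-43 + Z\right) \left(16 + m\right)$ ($s{\left(m,Z \right)} = \left(m + 16\right) \left(Z - 43\right) = \left(16 + m\right) \left(-43 + Z\right) = \left(-43 + Z\right) \left(16 + m\right)$)
$z = 1225$ ($z = 35^{2} = 1225$)
$\sqrt{z + s{\left(-56,\left(-6\right)^{2} \right)}} = \sqrt{1225 + \left(-688 - -2408 + 16 \left(-6\right)^{2} + \left(-6\right)^{2} \left(-56\right)\right)} = \sqrt{1225 + \left(-688 + 2408 + 16 \cdot 36 + 36 \left(-56\right)\right)} = \sqrt{1225 + \left(-688 + 2408 + 576 - 2016\right)} = \sqrt{1225 + 280} = \sqrt{1505}$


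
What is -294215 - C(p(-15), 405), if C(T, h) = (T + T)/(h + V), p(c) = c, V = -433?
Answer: -4119025/14 ≈ -2.9422e+5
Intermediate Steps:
C(T, h) = 2*T/(-433 + h) (C(T, h) = (T + T)/(h - 433) = (2*T)/(-433 + h) = 2*T/(-433 + h))
-294215 - C(p(-15), 405) = -294215 - 2*(-15)/(-433 + 405) = -294215 - 2*(-15)/(-28) = -294215 - 2*(-15)*(-1)/28 = -294215 - 1*15/14 = -294215 - 15/14 = -4119025/14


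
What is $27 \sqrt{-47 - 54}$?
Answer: $27 i \sqrt{101} \approx 271.35 i$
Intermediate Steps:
$27 \sqrt{-47 - 54} = 27 \sqrt{-101} = 27 i \sqrt{101}$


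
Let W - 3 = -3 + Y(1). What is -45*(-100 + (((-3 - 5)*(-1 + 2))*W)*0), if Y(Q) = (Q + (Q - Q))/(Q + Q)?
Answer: 4500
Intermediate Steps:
Y(Q) = ½ (Y(Q) = (Q + 0)/((2*Q)) = Q*(1/(2*Q)) = ½)
W = ½ (W = 3 + (-3 + ½) = 3 - 5/2 = ½ ≈ 0.50000)
-45*(-100 + (((-3 - 5)*(-1 + 2))*W)*0) = -45*(-100 + (((-3 - 5)*(-1 + 2))*(½))*0) = -45*(-100 + (-8*1*(½))*0) = -45*(-100 - 8*½*0) = -45*(-100 - 4*0) = -45*(-100 + 0) = -45*(-100) = 4500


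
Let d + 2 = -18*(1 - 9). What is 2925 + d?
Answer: 3067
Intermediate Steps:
d = 142 (d = -2 - 18*(1 - 9) = -2 - 18*(-8) = -2 + 144 = 142)
2925 + d = 2925 + 142 = 3067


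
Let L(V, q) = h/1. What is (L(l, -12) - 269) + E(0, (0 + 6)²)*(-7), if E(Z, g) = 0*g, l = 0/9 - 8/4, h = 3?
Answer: -266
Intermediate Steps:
l = -2 (l = 0*(⅑) - 8*¼ = 0 - 2 = -2)
E(Z, g) = 0
L(V, q) = 3 (L(V, q) = 3/1 = 3*1 = 3)
(L(l, -12) - 269) + E(0, (0 + 6)²)*(-7) = (3 - 269) + 0*(-7) = -266 + 0 = -266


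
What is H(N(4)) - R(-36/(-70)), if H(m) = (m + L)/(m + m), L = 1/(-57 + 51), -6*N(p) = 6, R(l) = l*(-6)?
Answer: 1541/420 ≈ 3.6690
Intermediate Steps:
R(l) = -6*l
N(p) = -1 (N(p) = -⅙*6 = -1)
L = -⅙ (L = 1/(-6) = -⅙ ≈ -0.16667)
H(m) = (-⅙ + m)/(2*m) (H(m) = (m - ⅙)/(m + m) = (-⅙ + m)/((2*m)) = (-⅙ + m)*(1/(2*m)) = (-⅙ + m)/(2*m))
H(N(4)) - R(-36/(-70)) = (1/12)*(-1 + 6*(-1))/(-1) - (-6)*(-36/(-70)) = (1/12)*(-1)*(-1 - 6) - (-6)*(-36*(-1/70)) = (1/12)*(-1)*(-7) - (-6)*18/35 = 7/12 - 1*(-108/35) = 7/12 + 108/35 = 1541/420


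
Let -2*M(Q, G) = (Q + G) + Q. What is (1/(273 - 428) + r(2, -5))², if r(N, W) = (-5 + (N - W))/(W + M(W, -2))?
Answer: 95481/24025 ≈ 3.9742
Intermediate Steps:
M(Q, G) = -Q - G/2 (M(Q, G) = -((Q + G) + Q)/2 = -((G + Q) + Q)/2 = -(G + 2*Q)/2 = -Q - G/2)
r(N, W) = -5 + N - W (r(N, W) = (-5 + (N - W))/(W + (-W - ½*(-2))) = (-5 + N - W)/(W + (-W + 1)) = (-5 + N - W)/(W + (1 - W)) = (-5 + N - W)/1 = (-5 + N - W)*1 = -5 + N - W)
(1/(273 - 428) + r(2, -5))² = (1/(273 - 428) + (-5 + 2 - 1*(-5)))² = (1/(-155) + (-5 + 2 + 5))² = (-1/155 + 2)² = (309/155)² = 95481/24025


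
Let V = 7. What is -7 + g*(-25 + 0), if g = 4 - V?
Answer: 68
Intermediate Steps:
g = -3 (g = 4 - 1*7 = 4 - 7 = -3)
-7 + g*(-25 + 0) = -7 - 3*(-25 + 0) = -7 - 3*(-25) = -7 + 75 = 68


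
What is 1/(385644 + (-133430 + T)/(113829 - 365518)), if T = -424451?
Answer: 251689/97062910597 ≈ 2.5930e-6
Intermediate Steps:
1/(385644 + (-133430 + T)/(113829 - 365518)) = 1/(385644 + (-133430 - 424451)/(113829 - 365518)) = 1/(385644 - 557881/(-251689)) = 1/(385644 - 557881*(-1/251689)) = 1/(385644 + 557881/251689) = 1/(97062910597/251689) = 251689/97062910597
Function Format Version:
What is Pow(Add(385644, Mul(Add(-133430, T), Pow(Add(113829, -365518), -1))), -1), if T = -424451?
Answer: Rational(251689, 97062910597) ≈ 2.5930e-6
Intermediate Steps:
Pow(Add(385644, Mul(Add(-133430, T), Pow(Add(113829, -365518), -1))), -1) = Pow(Add(385644, Mul(Add(-133430, -424451), Pow(Add(113829, -365518), -1))), -1) = Pow(Add(385644, Mul(-557881, Pow(-251689, -1))), -1) = Pow(Add(385644, Mul(-557881, Rational(-1, 251689))), -1) = Pow(Add(385644, Rational(557881, 251689)), -1) = Pow(Rational(97062910597, 251689), -1) = Rational(251689, 97062910597)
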